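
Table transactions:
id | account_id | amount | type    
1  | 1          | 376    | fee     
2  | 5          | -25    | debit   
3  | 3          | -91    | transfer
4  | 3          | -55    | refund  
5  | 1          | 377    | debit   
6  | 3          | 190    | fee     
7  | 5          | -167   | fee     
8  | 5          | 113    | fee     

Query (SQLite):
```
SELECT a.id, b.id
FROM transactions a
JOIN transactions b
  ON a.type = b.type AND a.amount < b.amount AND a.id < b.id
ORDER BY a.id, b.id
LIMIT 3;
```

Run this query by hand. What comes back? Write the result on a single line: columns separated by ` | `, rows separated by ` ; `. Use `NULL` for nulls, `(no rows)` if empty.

2 | 5 ; 7 | 8

Pairs (a,b) with same type, a.amount < b.amount, a.id < b.id.
type groups: debit:{2,5} fee:{1,6,7,8} refund:{4} transfer:{3}
Ordered by (a.id, b.id); first 3.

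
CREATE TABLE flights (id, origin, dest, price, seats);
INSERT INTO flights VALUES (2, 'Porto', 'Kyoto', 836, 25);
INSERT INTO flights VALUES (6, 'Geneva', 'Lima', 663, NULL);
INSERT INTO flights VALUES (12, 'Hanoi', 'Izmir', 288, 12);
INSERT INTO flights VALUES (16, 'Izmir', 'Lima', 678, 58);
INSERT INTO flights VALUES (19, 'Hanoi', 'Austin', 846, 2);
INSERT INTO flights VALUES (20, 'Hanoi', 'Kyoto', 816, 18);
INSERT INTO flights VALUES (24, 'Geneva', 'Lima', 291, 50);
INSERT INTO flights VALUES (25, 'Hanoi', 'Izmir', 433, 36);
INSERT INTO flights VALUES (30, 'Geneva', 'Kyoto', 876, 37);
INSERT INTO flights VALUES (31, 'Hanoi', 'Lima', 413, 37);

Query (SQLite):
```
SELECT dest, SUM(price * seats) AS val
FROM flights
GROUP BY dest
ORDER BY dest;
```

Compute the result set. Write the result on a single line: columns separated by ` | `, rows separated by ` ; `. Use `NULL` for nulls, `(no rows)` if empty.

Austin | 1692 ; Izmir | 19044 ; Kyoto | 68000 ; Lima | 69155

For each row compute price * seats.
Group by dest; take SUM of the expression per group.
  Austin: ids {19} → SUM(price * seats)=1692
  Izmir: ids {12, 25} → SUM(price * seats)=19044
  Kyoto: ids {2, 20, 30} → SUM(price * seats)=68000
  Lima: ids {6, 16, 24, 31} → SUM(price * seats)=69155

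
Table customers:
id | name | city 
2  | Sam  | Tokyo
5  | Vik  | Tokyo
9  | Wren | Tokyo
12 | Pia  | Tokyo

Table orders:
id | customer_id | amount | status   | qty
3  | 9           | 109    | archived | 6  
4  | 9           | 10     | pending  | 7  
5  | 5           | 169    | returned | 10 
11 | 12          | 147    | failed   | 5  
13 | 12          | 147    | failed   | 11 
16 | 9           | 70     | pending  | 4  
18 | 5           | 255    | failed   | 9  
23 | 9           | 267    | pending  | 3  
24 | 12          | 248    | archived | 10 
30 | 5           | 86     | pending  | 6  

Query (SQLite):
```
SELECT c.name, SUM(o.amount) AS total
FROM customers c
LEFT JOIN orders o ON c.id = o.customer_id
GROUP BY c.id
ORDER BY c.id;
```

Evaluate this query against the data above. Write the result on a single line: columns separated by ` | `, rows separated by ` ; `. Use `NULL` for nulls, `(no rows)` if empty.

LEFT JOIN keeps every customers row; unmatched ones get NULL for orders columns.
Group by customers.id and compute SUM(o.amount). SUM over an all-NULL group is NULL.
  2: ids {—} → SUM(o.amount)=NULL
  5: ids {5, 18, 30} → SUM(o.amount)=510
  9: ids {3, 4, 16, 23} → SUM(o.amount)=456
  12: ids {11, 13, 24} → SUM(o.amount)=542

Sam | NULL ; Vik | 510 ; Wren | 456 ; Pia | 542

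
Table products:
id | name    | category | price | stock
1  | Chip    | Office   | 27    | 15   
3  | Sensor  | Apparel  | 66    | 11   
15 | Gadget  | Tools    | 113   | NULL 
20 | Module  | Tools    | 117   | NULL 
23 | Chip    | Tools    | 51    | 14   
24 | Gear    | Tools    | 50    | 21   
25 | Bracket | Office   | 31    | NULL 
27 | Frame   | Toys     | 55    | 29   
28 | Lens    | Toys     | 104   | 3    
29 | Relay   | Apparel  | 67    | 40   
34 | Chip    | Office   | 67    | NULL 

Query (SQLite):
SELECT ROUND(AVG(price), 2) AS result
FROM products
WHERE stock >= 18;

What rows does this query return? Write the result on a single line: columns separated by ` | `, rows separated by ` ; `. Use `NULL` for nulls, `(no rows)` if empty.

Rows where stock >= 18 → price values: [50, 55, 67].
AVG = 172 / 3 (rounded to 2 dp).

57.33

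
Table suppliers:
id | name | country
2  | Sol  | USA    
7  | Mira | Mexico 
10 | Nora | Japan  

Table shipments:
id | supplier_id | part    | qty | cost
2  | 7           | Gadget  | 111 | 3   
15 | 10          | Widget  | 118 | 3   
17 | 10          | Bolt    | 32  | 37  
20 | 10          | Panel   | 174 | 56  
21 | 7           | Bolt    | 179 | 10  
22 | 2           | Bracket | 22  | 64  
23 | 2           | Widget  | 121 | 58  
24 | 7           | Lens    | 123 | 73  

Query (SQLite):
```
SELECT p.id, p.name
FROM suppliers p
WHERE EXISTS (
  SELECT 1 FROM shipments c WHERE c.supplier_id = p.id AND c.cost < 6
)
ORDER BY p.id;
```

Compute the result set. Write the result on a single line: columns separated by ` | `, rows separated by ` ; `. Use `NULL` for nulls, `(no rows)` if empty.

7 | Mira ; 10 | Nora

For each suppliers row, check whether any shipments with matching supplier_id has cost < 6.
Keep rows where that is true.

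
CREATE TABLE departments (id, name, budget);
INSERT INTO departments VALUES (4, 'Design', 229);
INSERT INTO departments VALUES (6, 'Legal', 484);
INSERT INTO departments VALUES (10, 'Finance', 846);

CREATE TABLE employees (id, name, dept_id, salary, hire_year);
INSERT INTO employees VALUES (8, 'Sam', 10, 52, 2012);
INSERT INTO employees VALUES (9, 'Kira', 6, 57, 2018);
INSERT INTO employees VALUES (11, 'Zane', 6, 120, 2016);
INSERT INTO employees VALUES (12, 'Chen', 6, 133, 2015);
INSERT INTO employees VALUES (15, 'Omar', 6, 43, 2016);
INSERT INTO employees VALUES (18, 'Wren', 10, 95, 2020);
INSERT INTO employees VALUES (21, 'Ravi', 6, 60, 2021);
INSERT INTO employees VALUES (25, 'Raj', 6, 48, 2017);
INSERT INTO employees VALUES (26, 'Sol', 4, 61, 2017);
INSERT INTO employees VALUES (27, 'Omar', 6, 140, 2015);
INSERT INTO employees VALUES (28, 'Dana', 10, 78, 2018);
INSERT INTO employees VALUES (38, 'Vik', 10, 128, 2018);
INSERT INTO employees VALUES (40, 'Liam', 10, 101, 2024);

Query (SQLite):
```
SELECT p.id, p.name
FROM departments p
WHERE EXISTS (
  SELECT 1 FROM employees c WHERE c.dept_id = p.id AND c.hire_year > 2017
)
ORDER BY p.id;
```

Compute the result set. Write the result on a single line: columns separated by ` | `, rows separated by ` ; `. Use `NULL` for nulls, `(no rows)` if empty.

6 | Legal ; 10 | Finance

For each departments row, check whether any employees with matching dept_id has hire_year > 2017.
Keep rows where that is true.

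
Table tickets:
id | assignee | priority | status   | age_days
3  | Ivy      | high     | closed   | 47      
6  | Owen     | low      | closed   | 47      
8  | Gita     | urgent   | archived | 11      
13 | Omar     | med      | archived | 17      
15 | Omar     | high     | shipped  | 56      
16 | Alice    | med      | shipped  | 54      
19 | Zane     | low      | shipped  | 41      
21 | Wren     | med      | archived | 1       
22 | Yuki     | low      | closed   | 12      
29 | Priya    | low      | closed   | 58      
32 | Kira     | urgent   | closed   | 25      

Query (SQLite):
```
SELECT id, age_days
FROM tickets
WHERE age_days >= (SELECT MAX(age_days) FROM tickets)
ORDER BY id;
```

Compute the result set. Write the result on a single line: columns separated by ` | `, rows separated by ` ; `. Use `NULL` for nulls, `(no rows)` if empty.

Scalar subquery: MAX(age_days) over all tickets rows = 58.
Keep rows where age_days >= that value.

29 | 58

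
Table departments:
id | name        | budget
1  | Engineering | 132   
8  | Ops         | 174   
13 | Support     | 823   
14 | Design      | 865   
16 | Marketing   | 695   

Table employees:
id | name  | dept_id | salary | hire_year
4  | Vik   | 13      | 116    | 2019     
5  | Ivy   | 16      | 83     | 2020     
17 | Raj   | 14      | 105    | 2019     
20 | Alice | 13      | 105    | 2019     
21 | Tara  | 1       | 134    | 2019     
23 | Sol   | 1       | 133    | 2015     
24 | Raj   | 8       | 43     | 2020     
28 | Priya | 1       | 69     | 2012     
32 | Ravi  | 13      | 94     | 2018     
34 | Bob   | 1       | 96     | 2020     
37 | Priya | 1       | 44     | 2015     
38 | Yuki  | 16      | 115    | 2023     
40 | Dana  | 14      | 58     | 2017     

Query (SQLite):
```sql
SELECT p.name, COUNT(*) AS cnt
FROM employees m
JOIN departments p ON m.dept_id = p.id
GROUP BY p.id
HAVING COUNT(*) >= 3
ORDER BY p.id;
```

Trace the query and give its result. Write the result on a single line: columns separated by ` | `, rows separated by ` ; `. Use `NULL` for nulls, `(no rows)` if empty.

Engineering | 5 ; Support | 3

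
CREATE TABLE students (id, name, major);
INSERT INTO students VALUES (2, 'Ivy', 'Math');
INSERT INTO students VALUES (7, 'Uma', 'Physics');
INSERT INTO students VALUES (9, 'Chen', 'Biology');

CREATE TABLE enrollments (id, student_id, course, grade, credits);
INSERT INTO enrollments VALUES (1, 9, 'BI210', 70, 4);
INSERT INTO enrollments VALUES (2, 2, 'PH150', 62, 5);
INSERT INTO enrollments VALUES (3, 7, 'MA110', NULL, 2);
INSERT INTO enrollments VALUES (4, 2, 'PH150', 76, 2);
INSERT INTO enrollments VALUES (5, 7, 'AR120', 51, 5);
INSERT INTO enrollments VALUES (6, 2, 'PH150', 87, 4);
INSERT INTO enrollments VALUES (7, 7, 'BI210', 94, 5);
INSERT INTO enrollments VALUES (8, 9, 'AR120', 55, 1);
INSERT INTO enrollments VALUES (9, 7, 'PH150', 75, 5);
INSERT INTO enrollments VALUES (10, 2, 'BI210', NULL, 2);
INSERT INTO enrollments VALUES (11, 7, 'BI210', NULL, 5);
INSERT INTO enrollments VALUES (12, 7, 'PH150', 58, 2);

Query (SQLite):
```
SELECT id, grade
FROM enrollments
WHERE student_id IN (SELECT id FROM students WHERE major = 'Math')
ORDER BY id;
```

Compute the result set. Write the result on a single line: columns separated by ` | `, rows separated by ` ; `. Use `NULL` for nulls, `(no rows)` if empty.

Inner query: students.id where major = 'Math'.
Outer: keep enrollments rows whose student_id is in that set.
Inner query → {2}

2 | 62 ; 4 | 76 ; 6 | 87 ; 10 | NULL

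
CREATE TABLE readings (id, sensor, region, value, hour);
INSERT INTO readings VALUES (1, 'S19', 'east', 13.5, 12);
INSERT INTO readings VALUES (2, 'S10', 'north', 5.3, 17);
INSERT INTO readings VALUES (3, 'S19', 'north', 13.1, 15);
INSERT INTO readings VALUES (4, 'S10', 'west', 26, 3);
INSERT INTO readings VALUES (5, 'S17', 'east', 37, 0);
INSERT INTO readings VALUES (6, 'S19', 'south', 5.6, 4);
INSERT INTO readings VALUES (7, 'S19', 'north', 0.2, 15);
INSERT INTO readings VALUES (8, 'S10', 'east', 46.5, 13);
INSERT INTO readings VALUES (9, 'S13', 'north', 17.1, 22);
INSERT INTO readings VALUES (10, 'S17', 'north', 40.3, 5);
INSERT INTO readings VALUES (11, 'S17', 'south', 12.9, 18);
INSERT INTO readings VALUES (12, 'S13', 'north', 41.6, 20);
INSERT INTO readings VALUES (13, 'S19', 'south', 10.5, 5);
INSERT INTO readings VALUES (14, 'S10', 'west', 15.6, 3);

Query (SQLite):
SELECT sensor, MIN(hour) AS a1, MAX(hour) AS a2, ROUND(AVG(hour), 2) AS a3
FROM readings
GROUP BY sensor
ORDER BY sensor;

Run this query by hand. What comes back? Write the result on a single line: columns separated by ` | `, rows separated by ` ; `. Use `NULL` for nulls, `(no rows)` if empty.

Group readings by sensor.
Per group compute: MIN(hour), MAX(hour), ROUND(AVG(hour), 2).
  S10: ids {2, 4, 8, 14} → MIN(hour)=3, MAX(hour)=17, ROUND(AVG(hour), 2)=9
  S13: ids {9, 12} → MIN(hour)=20, MAX(hour)=22, ROUND(AVG(hour), 2)=21
  S17: ids {5, 10, 11} → MIN(hour)=0, MAX(hour)=18, ROUND(AVG(hour), 2)=7.67
  S19: ids {1, 3, 6, 7, 13} → MIN(hour)=4, MAX(hour)=15, ROUND(AVG(hour), 2)=10.2

S10 | 3 | 17 | 9 ; S13 | 20 | 22 | 21 ; S17 | 0 | 18 | 7.67 ; S19 | 4 | 15 | 10.2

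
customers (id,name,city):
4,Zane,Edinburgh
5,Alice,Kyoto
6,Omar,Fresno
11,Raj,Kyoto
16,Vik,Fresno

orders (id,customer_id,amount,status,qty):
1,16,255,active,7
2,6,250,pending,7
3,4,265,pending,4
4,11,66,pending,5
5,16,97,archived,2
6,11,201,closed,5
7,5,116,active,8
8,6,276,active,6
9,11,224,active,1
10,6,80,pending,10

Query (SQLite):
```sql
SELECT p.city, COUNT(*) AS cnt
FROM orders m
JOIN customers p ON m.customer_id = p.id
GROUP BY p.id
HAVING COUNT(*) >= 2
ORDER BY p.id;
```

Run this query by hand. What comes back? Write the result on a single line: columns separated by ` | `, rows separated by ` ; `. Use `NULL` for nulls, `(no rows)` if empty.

Fresno | 3 ; Kyoto | 3 ; Fresno | 2

Join each orders row to its customers via customer_id.
Group joined rows by customers.id; compute COUNT(*) per group.
HAVING: keep groups with count ≥ 2.
  4: ids {3} → COUNT(*)=1
  5: ids {7} → COUNT(*)=1
  6: ids {2, 8, 10} → COUNT(*)=3
  11: ids {4, 6, 9} → COUNT(*)=3
  16: ids {1, 5} → COUNT(*)=2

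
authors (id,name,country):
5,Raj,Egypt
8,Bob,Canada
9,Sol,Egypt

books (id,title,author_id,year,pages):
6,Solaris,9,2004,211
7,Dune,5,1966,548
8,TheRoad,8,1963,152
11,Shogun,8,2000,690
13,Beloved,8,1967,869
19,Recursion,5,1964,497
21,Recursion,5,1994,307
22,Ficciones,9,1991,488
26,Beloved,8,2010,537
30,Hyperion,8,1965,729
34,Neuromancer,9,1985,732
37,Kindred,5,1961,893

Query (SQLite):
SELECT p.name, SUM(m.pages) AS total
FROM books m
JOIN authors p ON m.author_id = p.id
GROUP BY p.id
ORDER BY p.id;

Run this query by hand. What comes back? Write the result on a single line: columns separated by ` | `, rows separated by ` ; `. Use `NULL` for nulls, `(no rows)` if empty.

Join each books row to its authors via author_id.
Group joined rows by authors.id; compute SUM(m.pages) per group.
  5: ids {7, 19, 21, 37} → SUM(m.pages)=2245
  8: ids {8, 11, 13, 26, 30} → SUM(m.pages)=2977
  9: ids {6, 22, 34} → SUM(m.pages)=1431

Raj | 2245 ; Bob | 2977 ; Sol | 1431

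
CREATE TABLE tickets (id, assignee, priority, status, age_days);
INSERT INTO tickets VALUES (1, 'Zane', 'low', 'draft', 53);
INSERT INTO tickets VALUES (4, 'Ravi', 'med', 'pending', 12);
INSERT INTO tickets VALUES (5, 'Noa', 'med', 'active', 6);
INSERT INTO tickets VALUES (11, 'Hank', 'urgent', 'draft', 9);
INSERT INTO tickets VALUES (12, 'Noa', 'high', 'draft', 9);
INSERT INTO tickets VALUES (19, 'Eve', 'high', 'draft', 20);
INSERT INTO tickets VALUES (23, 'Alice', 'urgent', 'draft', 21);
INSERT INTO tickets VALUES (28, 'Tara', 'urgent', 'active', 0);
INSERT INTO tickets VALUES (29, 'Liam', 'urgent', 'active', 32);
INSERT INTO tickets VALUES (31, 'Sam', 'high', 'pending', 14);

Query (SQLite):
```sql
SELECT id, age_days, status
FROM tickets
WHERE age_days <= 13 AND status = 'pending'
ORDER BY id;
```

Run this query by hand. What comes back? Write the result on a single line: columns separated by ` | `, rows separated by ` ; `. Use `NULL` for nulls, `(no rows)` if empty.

4 | 12 | pending

age_days <= 13: ids {4, 5, 11, 12, 28}
status = 'pending': ids {4, 31}
Combine with AND.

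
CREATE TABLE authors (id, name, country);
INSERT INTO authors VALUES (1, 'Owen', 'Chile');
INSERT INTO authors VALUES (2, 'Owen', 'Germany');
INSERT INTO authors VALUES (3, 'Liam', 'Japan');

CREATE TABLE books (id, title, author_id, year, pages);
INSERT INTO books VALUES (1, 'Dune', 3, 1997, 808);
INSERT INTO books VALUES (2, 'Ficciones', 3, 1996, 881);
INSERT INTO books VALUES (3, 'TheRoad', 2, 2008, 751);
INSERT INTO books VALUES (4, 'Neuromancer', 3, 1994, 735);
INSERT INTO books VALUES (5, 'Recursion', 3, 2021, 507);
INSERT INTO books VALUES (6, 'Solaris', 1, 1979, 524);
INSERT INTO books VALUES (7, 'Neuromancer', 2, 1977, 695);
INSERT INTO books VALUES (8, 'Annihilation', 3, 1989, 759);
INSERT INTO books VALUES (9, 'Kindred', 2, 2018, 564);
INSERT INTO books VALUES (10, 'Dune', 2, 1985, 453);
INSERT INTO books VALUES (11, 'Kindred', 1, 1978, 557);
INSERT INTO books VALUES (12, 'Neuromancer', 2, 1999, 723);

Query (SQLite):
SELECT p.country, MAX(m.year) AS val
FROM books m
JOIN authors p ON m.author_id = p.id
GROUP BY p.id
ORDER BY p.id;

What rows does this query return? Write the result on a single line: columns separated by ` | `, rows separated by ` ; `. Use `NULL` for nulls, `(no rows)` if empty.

Chile | 1979 ; Germany | 2018 ; Japan | 2021

Join each books row to its authors via author_id.
Group joined rows by authors.id; compute MAX(m.year) per group.
  1: ids {6, 11} → MAX(m.year)=1979
  2: ids {3, 7, 9, 10, 12} → MAX(m.year)=2018
  3: ids {1, 2, 4, 5, 8} → MAX(m.year)=2021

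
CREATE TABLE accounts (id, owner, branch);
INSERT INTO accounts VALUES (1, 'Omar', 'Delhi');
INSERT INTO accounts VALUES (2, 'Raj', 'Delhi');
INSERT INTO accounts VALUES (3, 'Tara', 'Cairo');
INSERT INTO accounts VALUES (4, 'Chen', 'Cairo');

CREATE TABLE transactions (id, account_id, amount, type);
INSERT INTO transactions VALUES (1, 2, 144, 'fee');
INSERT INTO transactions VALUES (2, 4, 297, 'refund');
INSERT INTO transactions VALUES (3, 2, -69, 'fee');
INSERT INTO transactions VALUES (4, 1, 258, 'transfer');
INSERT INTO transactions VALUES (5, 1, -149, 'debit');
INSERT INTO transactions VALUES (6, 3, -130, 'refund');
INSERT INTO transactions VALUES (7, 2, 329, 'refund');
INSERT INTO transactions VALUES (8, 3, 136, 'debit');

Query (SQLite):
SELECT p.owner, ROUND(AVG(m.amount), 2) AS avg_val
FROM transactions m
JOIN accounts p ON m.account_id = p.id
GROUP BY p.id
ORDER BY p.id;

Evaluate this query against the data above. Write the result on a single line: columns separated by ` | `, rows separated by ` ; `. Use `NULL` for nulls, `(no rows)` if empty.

Omar | 54.5 ; Raj | 134.67 ; Tara | 3 ; Chen | 297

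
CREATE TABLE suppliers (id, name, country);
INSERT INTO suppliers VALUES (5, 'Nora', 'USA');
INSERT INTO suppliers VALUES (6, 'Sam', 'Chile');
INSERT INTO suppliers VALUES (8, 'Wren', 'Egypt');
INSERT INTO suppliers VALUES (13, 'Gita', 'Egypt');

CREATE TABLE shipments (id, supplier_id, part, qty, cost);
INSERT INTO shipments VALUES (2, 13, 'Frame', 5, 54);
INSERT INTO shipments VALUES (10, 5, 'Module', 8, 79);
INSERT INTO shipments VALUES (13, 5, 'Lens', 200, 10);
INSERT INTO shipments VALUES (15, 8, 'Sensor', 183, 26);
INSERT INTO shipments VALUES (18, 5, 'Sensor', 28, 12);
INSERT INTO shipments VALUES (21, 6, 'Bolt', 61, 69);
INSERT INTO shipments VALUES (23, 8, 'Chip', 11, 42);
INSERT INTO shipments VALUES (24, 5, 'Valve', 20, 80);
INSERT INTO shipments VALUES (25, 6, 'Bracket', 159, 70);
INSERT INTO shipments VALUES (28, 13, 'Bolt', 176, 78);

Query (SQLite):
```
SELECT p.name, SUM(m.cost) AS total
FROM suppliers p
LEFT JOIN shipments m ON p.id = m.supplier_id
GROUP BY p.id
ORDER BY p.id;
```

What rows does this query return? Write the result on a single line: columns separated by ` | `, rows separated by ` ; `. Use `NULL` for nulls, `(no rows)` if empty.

Nora | 181 ; Sam | 139 ; Wren | 68 ; Gita | 132

LEFT JOIN keeps every suppliers row; unmatched ones get NULL for shipments columns.
Group by suppliers.id and compute SUM(m.cost). SUM over an all-NULL group is NULL.
  5: ids {10, 13, 18, 24} → SUM(m.cost)=181
  6: ids {21, 25} → SUM(m.cost)=139
  8: ids {15, 23} → SUM(m.cost)=68
  13: ids {2, 28} → SUM(m.cost)=132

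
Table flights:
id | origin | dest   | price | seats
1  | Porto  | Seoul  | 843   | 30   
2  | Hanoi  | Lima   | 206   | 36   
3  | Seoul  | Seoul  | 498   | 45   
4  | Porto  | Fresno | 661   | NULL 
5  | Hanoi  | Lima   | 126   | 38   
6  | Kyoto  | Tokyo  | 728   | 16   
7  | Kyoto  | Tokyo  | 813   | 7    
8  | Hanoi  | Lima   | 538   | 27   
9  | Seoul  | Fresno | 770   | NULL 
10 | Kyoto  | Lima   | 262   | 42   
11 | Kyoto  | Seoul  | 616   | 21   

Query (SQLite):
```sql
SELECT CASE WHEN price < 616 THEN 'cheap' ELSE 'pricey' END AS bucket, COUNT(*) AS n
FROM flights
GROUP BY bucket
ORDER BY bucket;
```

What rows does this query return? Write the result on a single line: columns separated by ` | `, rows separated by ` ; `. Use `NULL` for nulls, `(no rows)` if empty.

cheap | 5 ; pricey | 6

Bucket rows by price < 616 → 'cheap' else 'pricey'; count each bucket.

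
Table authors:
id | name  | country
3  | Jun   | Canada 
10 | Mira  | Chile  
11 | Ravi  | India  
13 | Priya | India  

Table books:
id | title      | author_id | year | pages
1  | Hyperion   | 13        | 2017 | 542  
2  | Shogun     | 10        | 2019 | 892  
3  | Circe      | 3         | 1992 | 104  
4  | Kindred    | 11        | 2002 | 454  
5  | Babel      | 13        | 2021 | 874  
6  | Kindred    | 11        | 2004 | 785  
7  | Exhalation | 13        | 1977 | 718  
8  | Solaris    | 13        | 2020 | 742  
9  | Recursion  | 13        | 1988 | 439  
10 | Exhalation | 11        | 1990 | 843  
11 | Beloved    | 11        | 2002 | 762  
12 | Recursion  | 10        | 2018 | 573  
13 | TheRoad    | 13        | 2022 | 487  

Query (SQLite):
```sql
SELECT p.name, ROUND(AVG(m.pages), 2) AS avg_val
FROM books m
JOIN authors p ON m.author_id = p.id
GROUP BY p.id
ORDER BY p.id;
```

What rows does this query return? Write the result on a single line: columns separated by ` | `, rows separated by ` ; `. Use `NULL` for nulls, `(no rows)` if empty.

Jun | 104 ; Mira | 732.5 ; Ravi | 711 ; Priya | 633.67

Join each books row to its authors via author_id.
Group joined rows by authors.id; compute ROUND(AVG(m.pages), 2) per group.
  3: ids {3} → ROUND(AVG(m.pages), 2)=104
  10: ids {2, 12} → ROUND(AVG(m.pages), 2)=732.5
  11: ids {4, 6, 10, 11} → ROUND(AVG(m.pages), 2)=711
  13: ids {1, 5, 7, 8, 9, 13} → ROUND(AVG(m.pages), 2)=633.67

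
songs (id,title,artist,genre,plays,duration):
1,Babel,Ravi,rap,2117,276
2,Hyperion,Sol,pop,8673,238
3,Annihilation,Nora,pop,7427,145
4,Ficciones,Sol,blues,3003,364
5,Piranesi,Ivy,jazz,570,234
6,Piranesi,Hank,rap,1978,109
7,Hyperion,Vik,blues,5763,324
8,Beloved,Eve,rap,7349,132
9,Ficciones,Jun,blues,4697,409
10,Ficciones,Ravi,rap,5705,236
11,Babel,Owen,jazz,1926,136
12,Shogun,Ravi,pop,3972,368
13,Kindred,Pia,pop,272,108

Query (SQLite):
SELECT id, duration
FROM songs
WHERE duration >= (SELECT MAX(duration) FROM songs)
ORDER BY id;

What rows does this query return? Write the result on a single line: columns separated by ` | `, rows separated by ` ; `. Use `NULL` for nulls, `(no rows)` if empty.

Scalar subquery: MAX(duration) over all songs rows = 409.
Keep rows where duration >= that value.

9 | 409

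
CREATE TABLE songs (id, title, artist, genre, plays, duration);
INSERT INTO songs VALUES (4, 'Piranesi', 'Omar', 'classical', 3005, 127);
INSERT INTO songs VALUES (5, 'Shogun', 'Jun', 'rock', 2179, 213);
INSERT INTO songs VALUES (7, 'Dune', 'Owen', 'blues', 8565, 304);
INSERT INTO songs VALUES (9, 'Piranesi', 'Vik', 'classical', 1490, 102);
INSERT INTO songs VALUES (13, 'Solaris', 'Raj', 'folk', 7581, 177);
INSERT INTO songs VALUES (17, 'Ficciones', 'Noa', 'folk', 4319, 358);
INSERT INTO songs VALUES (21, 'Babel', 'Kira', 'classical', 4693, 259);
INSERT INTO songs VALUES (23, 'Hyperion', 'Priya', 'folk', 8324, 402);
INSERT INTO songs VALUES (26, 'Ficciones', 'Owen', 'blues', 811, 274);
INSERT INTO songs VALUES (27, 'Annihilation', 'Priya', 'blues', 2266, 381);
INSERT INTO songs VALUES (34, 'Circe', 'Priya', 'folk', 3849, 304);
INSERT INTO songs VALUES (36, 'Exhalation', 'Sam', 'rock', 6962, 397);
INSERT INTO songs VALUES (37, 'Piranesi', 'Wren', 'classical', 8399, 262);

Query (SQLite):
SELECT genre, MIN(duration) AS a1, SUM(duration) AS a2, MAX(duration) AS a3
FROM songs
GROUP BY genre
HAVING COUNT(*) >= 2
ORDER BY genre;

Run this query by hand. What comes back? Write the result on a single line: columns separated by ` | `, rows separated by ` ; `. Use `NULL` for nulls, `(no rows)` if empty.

blues | 274 | 959 | 381 ; classical | 102 | 750 | 262 ; folk | 177 | 1241 | 402 ; rock | 213 | 610 | 397

Group songs by genre.
Per group compute: MIN(duration), SUM(duration), MAX(duration).
HAVING: drop groups with fewer than 2 rows.
  blues: ids {7, 26, 27} → MIN(duration)=274, SUM(duration)=959, MAX(duration)=381
  classical: ids {4, 9, 21, 37} → MIN(duration)=102, SUM(duration)=750, MAX(duration)=262
  folk: ids {13, 17, 23, 34} → MIN(duration)=177, SUM(duration)=1241, MAX(duration)=402
  rock: ids {5, 36} → MIN(duration)=213, SUM(duration)=610, MAX(duration)=397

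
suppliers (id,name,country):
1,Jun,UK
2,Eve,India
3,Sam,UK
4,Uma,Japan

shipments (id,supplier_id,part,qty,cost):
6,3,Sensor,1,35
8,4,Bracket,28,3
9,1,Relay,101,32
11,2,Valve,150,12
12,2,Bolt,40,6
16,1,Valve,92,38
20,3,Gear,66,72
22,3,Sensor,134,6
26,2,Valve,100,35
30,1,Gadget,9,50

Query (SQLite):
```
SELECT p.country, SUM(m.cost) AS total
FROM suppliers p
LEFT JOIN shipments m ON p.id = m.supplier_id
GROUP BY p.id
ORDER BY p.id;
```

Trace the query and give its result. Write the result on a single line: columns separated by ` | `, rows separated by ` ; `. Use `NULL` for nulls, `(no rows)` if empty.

LEFT JOIN keeps every suppliers row; unmatched ones get NULL for shipments columns.
Group by suppliers.id and compute SUM(m.cost). SUM over an all-NULL group is NULL.
  1: ids {9, 16, 30} → SUM(m.cost)=120
  2: ids {11, 12, 26} → SUM(m.cost)=53
  3: ids {6, 20, 22} → SUM(m.cost)=113
  4: ids {8} → SUM(m.cost)=3

UK | 120 ; India | 53 ; UK | 113 ; Japan | 3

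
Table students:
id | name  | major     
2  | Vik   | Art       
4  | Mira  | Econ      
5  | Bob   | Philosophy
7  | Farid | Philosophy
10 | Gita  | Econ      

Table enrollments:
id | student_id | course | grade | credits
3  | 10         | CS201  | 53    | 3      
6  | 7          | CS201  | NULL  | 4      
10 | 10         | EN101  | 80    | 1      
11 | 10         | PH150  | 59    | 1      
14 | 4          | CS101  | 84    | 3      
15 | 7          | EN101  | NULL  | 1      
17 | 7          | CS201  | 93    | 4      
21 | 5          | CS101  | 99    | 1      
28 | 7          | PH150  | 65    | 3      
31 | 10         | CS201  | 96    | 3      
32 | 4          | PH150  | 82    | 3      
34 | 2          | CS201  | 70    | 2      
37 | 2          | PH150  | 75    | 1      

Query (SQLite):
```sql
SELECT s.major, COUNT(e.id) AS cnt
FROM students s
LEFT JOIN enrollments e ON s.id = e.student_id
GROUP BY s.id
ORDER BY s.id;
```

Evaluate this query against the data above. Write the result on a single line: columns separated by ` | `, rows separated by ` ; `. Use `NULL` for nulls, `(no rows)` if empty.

LEFT JOIN keeps every students row; unmatched ones get NULL for enrollments columns.
Group by students.id and compute COUNT(e.id). COUNT(col) of an all-NULL group is 0.
  2: ids {34, 37} → COUNT(e.id)=2
  4: ids {14, 32} → COUNT(e.id)=2
  5: ids {21} → COUNT(e.id)=1
  7: ids {6, 15, 17, 28} → COUNT(e.id)=4
  10: ids {3, 10, 11, 31} → COUNT(e.id)=4

Art | 2 ; Econ | 2 ; Philosophy | 1 ; Philosophy | 4 ; Econ | 4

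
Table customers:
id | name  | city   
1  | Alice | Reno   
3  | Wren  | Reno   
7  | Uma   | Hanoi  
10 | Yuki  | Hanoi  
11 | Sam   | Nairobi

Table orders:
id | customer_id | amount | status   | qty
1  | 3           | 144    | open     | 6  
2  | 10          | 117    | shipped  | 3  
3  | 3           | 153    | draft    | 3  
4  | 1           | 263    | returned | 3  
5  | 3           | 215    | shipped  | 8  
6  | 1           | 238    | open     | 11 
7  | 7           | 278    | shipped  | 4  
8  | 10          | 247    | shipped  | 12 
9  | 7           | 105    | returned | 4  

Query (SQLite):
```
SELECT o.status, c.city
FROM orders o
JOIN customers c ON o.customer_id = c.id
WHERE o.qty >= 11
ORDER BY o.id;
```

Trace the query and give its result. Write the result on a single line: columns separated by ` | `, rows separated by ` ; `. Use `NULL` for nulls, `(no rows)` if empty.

open | Reno ; shipped | Hanoi

Each orders row matches the customers row where customer_id = customers.id.
Then keep rows with o.qty >= 11.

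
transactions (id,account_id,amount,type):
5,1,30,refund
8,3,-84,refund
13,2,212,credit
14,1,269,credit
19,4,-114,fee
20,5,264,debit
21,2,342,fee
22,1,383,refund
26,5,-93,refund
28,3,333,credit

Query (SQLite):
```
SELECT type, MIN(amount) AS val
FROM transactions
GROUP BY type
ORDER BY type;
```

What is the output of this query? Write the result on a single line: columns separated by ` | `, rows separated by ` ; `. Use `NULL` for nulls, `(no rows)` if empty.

Partition transactions by type; compute MIN(amount) within each group.
  credit: ids {13, 14, 28} → MIN(amount)=212
  debit: ids {20} → MIN(amount)=264
  fee: ids {19, 21} → MIN(amount)=-114
  refund: ids {5, 8, 22, 26} → MIN(amount)=-93

credit | 212 ; debit | 264 ; fee | -114 ; refund | -93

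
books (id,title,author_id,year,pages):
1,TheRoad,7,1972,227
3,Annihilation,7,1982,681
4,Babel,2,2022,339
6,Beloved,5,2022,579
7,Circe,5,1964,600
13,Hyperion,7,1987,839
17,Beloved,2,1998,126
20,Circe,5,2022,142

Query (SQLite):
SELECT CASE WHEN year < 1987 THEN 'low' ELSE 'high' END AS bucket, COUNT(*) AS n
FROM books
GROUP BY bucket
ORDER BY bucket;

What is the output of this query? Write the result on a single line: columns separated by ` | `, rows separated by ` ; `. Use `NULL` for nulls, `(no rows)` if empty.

high | 5 ; low | 3

Bucket rows by year < 1987 → 'low' else 'high'; count each bucket.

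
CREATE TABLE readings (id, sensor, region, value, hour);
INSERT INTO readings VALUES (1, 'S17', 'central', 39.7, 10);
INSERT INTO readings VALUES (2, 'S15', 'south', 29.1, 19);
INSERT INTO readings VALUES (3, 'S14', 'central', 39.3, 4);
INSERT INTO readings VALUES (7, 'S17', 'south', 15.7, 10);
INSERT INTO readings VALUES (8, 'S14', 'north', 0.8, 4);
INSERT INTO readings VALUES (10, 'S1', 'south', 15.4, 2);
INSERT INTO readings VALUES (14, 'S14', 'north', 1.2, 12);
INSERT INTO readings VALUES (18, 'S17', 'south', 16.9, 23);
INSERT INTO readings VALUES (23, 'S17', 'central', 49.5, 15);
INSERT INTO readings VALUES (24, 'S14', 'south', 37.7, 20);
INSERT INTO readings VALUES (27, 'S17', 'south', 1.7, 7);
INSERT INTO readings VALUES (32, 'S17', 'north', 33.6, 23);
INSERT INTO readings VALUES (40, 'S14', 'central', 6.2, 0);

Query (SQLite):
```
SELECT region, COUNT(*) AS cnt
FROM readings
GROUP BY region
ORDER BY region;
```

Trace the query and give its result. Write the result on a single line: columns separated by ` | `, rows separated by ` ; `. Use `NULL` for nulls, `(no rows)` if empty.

central | 4 ; north | 3 ; south | 6

Partition readings by region; compute COUNT(*) within each group.
  central: ids {1, 3, 23, 40} → COUNT(*)=4
  north: ids {8, 14, 32} → COUNT(*)=3
  south: ids {2, 7, 10, 18, 24, 27} → COUNT(*)=6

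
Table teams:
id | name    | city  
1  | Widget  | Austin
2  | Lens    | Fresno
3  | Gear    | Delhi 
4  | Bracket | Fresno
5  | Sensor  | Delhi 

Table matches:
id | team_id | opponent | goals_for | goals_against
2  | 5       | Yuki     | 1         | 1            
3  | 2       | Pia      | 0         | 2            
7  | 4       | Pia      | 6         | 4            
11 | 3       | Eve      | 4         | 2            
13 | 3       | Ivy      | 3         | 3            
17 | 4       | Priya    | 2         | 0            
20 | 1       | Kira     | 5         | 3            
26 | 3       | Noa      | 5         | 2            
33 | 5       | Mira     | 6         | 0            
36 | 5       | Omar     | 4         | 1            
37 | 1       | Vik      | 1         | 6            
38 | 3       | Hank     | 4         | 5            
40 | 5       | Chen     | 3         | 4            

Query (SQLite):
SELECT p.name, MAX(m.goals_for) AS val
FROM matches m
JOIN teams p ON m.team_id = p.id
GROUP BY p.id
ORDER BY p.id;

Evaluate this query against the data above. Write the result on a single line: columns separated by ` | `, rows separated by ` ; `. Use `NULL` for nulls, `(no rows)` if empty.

Widget | 5 ; Lens | 0 ; Gear | 5 ; Bracket | 6 ; Sensor | 6

Join each matches row to its teams via team_id.
Group joined rows by teams.id; compute MAX(m.goals_for) per group.
  1: ids {20, 37} → MAX(m.goals_for)=5
  2: ids {3} → MAX(m.goals_for)=0
  3: ids {11, 13, 26, 38} → MAX(m.goals_for)=5
  4: ids {7, 17} → MAX(m.goals_for)=6
  5: ids {2, 33, 36, 40} → MAX(m.goals_for)=6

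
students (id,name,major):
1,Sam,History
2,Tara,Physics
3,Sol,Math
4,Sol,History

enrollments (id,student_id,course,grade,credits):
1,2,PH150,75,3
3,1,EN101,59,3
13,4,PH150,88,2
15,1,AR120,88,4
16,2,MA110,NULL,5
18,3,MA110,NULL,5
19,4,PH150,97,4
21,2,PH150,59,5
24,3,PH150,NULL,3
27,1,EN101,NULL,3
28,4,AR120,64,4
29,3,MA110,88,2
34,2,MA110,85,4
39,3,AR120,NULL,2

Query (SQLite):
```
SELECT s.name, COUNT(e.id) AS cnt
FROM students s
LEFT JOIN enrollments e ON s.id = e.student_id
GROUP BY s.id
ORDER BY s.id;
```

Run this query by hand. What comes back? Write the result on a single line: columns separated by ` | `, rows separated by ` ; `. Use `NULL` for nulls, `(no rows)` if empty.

LEFT JOIN keeps every students row; unmatched ones get NULL for enrollments columns.
Group by students.id and compute COUNT(e.id). COUNT(col) of an all-NULL group is 0.
  1: ids {3, 15, 27} → COUNT(e.id)=3
  2: ids {1, 16, 21, 34} → COUNT(e.id)=4
  3: ids {18, 24, 29, 39} → COUNT(e.id)=4
  4: ids {13, 19, 28} → COUNT(e.id)=3

Sam | 3 ; Tara | 4 ; Sol | 4 ; Sol | 3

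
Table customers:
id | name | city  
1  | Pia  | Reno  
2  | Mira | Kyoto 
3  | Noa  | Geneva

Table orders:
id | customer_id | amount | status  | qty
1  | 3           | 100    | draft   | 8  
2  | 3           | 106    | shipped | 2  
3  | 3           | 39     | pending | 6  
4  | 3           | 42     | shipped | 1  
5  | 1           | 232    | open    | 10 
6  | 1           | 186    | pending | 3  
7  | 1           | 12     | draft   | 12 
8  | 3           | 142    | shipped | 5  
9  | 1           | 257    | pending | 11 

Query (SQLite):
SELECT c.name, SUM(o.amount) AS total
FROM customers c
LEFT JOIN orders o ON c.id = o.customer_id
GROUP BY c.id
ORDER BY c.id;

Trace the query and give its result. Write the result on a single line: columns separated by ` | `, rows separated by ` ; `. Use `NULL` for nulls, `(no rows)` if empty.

LEFT JOIN keeps every customers row; unmatched ones get NULL for orders columns.
Group by customers.id and compute SUM(o.amount). SUM over an all-NULL group is NULL.
  1: ids {5, 6, 7, 9} → SUM(o.amount)=687
  2: ids {—} → SUM(o.amount)=NULL
  3: ids {1, 2, 3, 4, 8} → SUM(o.amount)=429

Pia | 687 ; Mira | NULL ; Noa | 429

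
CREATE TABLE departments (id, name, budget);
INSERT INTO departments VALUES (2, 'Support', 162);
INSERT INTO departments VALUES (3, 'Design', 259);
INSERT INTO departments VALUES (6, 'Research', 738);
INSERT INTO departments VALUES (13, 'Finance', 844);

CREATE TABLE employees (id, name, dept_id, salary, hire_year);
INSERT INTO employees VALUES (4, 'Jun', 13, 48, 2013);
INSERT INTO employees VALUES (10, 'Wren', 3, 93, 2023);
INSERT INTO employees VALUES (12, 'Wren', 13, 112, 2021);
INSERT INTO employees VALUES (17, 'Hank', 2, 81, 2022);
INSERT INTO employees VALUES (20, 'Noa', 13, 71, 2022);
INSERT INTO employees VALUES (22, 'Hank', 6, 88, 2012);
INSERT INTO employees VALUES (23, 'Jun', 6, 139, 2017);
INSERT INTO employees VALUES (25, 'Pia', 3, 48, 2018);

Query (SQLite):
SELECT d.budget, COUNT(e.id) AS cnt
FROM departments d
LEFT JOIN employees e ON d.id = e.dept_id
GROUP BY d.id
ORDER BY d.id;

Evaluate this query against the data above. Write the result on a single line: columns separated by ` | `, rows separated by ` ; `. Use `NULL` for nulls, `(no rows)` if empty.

162 | 1 ; 259 | 2 ; 738 | 2 ; 844 | 3

LEFT JOIN keeps every departments row; unmatched ones get NULL for employees columns.
Group by departments.id and compute COUNT(e.id). COUNT(col) of an all-NULL group is 0.
  2: ids {17} → COUNT(e.id)=1
  3: ids {10, 25} → COUNT(e.id)=2
  6: ids {22, 23} → COUNT(e.id)=2
  13: ids {4, 12, 20} → COUNT(e.id)=3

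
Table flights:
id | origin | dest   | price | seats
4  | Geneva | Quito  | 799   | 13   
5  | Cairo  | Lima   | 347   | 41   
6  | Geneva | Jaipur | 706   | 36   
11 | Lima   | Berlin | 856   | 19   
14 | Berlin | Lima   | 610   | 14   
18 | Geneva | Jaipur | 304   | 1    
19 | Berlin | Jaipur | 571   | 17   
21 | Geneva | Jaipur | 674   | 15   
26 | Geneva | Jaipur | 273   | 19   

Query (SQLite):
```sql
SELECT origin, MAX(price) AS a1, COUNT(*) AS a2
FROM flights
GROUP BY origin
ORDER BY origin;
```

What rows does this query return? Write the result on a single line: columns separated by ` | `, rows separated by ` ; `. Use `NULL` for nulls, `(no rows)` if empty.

Group flights by origin.
Per group compute: MAX(price), COUNT(*).
  Berlin: ids {14, 19} → MAX(price)=610, COUNT(*)=2
  Cairo: ids {5} → MAX(price)=347, COUNT(*)=1
  Geneva: ids {4, 6, 18, 21, 26} → MAX(price)=799, COUNT(*)=5
  Lima: ids {11} → MAX(price)=856, COUNT(*)=1

Berlin | 610 | 2 ; Cairo | 347 | 1 ; Geneva | 799 | 5 ; Lima | 856 | 1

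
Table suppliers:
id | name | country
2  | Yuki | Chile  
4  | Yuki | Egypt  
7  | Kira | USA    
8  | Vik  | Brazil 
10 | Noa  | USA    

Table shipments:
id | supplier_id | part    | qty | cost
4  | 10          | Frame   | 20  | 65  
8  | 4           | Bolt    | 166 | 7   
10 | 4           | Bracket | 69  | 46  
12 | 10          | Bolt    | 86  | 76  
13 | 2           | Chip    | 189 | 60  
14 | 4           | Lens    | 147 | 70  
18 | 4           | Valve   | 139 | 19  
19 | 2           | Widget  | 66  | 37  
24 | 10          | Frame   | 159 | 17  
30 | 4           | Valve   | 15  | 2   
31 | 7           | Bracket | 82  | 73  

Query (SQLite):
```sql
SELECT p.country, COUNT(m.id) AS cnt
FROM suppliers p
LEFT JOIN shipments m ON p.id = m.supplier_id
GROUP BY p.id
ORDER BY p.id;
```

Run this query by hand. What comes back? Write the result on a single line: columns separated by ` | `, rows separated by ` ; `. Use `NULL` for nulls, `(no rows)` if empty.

LEFT JOIN keeps every suppliers row; unmatched ones get NULL for shipments columns.
Group by suppliers.id and compute COUNT(m.id). COUNT(col) of an all-NULL group is 0.
  2: ids {13, 19} → COUNT(m.id)=2
  4: ids {8, 10, 14, 18, 30} → COUNT(m.id)=5
  7: ids {31} → COUNT(m.id)=1
  8: ids {—} → COUNT(m.id)=0
  10: ids {4, 12, 24} → COUNT(m.id)=3

Chile | 2 ; Egypt | 5 ; USA | 1 ; Brazil | 0 ; USA | 3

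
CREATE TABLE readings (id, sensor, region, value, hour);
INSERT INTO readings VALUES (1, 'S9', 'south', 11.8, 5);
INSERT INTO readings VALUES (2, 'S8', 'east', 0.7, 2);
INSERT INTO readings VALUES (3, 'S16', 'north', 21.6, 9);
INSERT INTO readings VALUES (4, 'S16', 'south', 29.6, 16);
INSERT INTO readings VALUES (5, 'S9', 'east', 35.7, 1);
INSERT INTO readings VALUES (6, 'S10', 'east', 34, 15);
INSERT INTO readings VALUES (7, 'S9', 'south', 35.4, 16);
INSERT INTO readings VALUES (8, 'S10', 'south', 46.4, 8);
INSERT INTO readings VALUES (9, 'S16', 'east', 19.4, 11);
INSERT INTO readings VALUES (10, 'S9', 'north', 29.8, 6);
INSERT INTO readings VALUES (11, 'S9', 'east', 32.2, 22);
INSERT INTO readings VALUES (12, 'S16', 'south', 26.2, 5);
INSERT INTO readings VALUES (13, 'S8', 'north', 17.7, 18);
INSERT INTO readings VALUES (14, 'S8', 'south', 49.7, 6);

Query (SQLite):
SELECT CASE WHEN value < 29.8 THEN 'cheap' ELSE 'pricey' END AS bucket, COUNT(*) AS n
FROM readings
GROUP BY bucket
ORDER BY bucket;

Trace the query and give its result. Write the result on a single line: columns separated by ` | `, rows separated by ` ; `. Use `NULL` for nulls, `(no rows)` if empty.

Bucket rows by value < 29.8 → 'cheap' else 'pricey'; count each bucket.

cheap | 7 ; pricey | 7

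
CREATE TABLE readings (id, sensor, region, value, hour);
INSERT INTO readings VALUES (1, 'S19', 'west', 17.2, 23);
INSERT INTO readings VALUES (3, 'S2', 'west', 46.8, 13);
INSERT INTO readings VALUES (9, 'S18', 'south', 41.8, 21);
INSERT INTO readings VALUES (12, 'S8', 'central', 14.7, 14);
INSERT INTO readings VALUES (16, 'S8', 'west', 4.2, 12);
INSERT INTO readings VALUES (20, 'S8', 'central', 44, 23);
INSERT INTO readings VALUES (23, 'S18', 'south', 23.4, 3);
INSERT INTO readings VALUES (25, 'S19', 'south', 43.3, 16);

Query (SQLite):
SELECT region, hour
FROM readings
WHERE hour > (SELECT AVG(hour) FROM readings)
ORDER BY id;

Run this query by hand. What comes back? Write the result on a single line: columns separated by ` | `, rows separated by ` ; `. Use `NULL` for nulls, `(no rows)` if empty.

west | 23 ; south | 21 ; central | 23 ; south | 16

Scalar subquery: AVG(hour) over all readings rows = 15.625.
Keep rows where hour > that value.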